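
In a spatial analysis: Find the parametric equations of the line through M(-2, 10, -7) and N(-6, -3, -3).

Direction vector d = N - M = (-6 + 2, -3 - 10, -3 + 7) = (-4, -13, 4)
Parametric form r = M + t·d:
x = -2 - 4t, y = 10 - 13t, z = -7 + 4t

x = -2 - 4t, y = 10 - 13t, z = -7 + 4t


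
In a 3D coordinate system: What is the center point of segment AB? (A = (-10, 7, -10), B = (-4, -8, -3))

M = ((x₁+x₂)/2, (y₁+y₂)/2, (z₁+z₂)/2)
  = ((-10 - 4)/2, (7 - 8)/2, (-10 - 3)/2)
  = (-14/2, -1/2, -13/2)
  = (-7, -0.5, -6.5)

(-7, -0.5, -6.5)


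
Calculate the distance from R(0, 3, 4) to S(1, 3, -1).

d = √[(x₂-x₁)² + (y₂-y₁)² + (z₂-z₁)²]
  = √[1² + 0² + (-5)²]
  = √[1 + 0 + 25]
  = √26
  ≈ 5.099

5.099


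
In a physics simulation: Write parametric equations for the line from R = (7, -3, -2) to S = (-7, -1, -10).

Direction vector d = S - R = (-7 - 7, -1 + 3, -10 + 2) = (-14, 2, -8)
Parametric form r = R + t·d:
x = 7 - 14t, y = -3 + 2t, z = -2 - 8t

x = 7 - 14t, y = -3 + 2t, z = -2 - 8t


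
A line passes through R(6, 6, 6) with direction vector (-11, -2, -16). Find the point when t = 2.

P(t) = R + t·d
  = (6 + (-11)·2, 6 + (-2)·2, 6 + (-16)·2)
  = (6 - 22, 6 - 4, 6 - 32)
  = (-16, 2, -26)

(-16, 2, -26)


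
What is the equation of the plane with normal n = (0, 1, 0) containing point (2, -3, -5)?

The plane through P with normal n = (a, b, c) satisfies n·(r - P) = 0,
i.e. ax + by + cz = a·x₀ + b·y₀ + c·z₀.
d = 0·2 + 1·(-3) + 0·(-5)
  = 0 - 3 + 0
  = -3
Equation: y = -3

y = -3


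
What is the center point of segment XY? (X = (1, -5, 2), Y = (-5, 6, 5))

M = ((x₁+x₂)/2, (y₁+y₂)/2, (z₁+z₂)/2)
  = ((1 - 5)/2, (-5 + 6)/2, (2 + 5)/2)
  = (-4/2, 1/2, 7/2)
  = (-2, 0.5, 3.5)

(-2, 0.5, 3.5)


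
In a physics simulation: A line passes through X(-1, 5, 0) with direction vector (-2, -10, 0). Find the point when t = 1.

P(t) = X + t·d
  = (-1 + (-2)·1, 5 + (-10)·1, 0 + 0·1)
  = (-1 - 2, 5 - 10, 0 + 0)
  = (-3, -5, 0)

(-3, -5, 0)


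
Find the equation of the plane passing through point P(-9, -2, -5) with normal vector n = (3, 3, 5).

The plane through P with normal n = (a, b, c) satisfies n·(r - P) = 0,
i.e. ax + by + cz = a·x₀ + b·y₀ + c·z₀.
d = 3·(-9) + 3·(-2) + 5·(-5)
  = -27 - 6 - 25
  = -58
Equation: 3x + 3y + 5z = -58

3x + 3y + 5z = -58


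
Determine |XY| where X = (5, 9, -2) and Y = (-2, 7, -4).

d = √[(x₂-x₁)² + (y₂-y₁)² + (z₂-z₁)²]
  = √[(-7)² + (-2)² + (-2)²]
  = √[49 + 4 + 4]
  = √57
  ≈ 7.55

7.55


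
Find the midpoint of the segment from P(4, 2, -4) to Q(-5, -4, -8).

M = ((x₁+x₂)/2, (y₁+y₂)/2, (z₁+z₂)/2)
  = ((4 - 5)/2, (2 - 4)/2, (-4 - 8)/2)
  = (-1/2, -2/2, -12/2)
  = (-0.5, -1, -6)

(-0.5, -1, -6)


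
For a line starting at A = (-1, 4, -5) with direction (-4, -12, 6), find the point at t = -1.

P(t) = A + t·d
  = (-1 + (-4)·(-1), 4 + (-12)·(-1), -5 + 6·(-1))
  = (-1 + 4, 4 + 12, -5 - 6)
  = (3, 16, -11)

(3, 16, -11)


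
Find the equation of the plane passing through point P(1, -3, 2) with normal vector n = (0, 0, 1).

The plane through P with normal n = (a, b, c) satisfies n·(r - P) = 0,
i.e. ax + by + cz = a·x₀ + b·y₀ + c·z₀.
d = 0·1 + 0·(-3) + 1·2
  = 0 + 0 + 2
  = 2
Equation: z = 2

z = 2


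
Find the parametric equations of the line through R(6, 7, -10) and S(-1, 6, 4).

Direction vector d = S - R = (-1 - 6, 6 - 7, 4 + 10) = (-7, -1, 14)
Parametric form r = R + t·d:
x = 6 - 7t, y = 7 - t, z = -10 + 14t

x = 6 - 7t, y = 7 - t, z = -10 + 14t


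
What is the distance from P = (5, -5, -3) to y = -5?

distance = |a·x₀ + b·y₀ + c·z₀ - d| / √(a² + b² + c²)
  = |0·5 + 1·(-5) + 0·(-3) - (-5)| / √(0² + 1² + 0²)
  = |0 - 5 + 0 + 5| / √(0 + 1 + 0)
  = |0| / √1
  = 0 / 1
  ≈ 0

0


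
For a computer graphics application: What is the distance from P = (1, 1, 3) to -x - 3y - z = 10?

distance = |a·x₀ + b·y₀ + c·z₀ - d| / √(a² + b² + c²)
  = |(-1)·1 + (-3)·1 + (-1)·3 - 10| / √((-1)² + (-3)² + (-1)²)
  = |-1 - 3 - 3 - 10| / √(1 + 9 + 1)
  = |-17| / √11
  = 17 / 3.317
  ≈ 5.126

5.126


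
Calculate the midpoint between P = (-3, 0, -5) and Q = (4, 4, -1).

M = ((x₁+x₂)/2, (y₁+y₂)/2, (z₁+z₂)/2)
  = ((-3 + 4)/2, (0 + 4)/2, (-5 - 1)/2)
  = (1/2, 4/2, -6/2)
  = (0.5, 2, -3)

(0.5, 2, -3)


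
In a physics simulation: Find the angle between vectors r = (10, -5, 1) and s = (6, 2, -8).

r·s = 10·6 + (-5)·2 + 1·(-8) = 60 - 10 - 8 = 42
|r| = √(10² + (-5)² + 1²) = √126 ≈ 11.22
|s| = √(6² + 2² + (-8)²) = √104 ≈ 10.2
cos θ = (r·s)/(|r||s|) = 42/(11.22·10.2) ≈ 0.3669
θ = arccos(0.3669) ≈ 68.48°

68.48°


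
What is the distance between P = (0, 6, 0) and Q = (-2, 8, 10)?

d = √[(x₂-x₁)² + (y₂-y₁)² + (z₂-z₁)²]
  = √[(-2)² + 2² + 10²]
  = √[4 + 4 + 100]
  = √108
  ≈ 10.39

10.39


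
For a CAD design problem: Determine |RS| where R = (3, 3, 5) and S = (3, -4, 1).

d = √[(x₂-x₁)² + (y₂-y₁)² + (z₂-z₁)²]
  = √[0² + (-7)² + (-4)²]
  = √[0 + 49 + 16]
  = √65
  ≈ 8.062

8.062


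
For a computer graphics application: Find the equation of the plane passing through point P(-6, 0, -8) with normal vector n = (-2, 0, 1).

The plane through P with normal n = (a, b, c) satisfies n·(r - P) = 0,
i.e. ax + by + cz = a·x₀ + b·y₀ + c·z₀.
d = (-2)·(-6) + 0·0 + 1·(-8)
  = 12 + 0 - 8
  = 4
Equation: -2x + z = 4

-2x + z = 4


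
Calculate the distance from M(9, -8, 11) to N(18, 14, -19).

d = √[(x₂-x₁)² + (y₂-y₁)² + (z₂-z₁)²]
  = √[9² + 22² + (-30)²]
  = √[81 + 484 + 900]
  = √1465
  ≈ 38.28

38.28


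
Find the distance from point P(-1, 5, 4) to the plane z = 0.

distance = |a·x₀ + b·y₀ + c·z₀ - d| / √(a² + b² + c²)
  = |0·(-1) + 0·5 + 1·4 - 0| / √(0² + 0² + 1²)
  = |0 + 0 + 4 + 0| / √(0 + 0 + 1)
  = |4| / √1
  = 4 / 1
  ≈ 4

4


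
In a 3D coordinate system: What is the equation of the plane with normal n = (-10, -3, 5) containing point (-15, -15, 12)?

The plane through P with normal n = (a, b, c) satisfies n·(r - P) = 0,
i.e. ax + by + cz = a·x₀ + b·y₀ + c·z₀.
d = (-10)·(-15) + (-3)·(-15) + 5·12
  = 150 + 45 + 60
  = 255
Equation: -10x - 3y + 5z = 255

-10x - 3y + 5z = 255


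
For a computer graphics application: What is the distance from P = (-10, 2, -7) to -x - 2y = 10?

distance = |a·x₀ + b·y₀ + c·z₀ - d| / √(a² + b² + c²)
  = |(-1)·(-10) + (-2)·2 + 0·(-7) - 10| / √((-1)² + (-2)² + 0²)
  = |10 - 4 + 0 - 10| / √(1 + 4 + 0)
  = |-4| / √5
  = 4 / 2.236
  ≈ 1.789

1.789


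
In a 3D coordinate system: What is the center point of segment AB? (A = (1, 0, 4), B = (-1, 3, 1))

M = ((x₁+x₂)/2, (y₁+y₂)/2, (z₁+z₂)/2)
  = ((1 - 1)/2, (0 + 3)/2, (4 + 1)/2)
  = (0/2, 3/2, 5/2)
  = (0, 1.5, 2.5)

(0, 1.5, 2.5)


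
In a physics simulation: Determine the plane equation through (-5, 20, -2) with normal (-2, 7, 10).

The plane through P with normal n = (a, b, c) satisfies n·(r - P) = 0,
i.e. ax + by + cz = a·x₀ + b·y₀ + c·z₀.
d = (-2)·(-5) + 7·20 + 10·(-2)
  = 10 + 140 - 20
  = 130
Equation: -2x + 7y + 10z = 130

-2x + 7y + 10z = 130


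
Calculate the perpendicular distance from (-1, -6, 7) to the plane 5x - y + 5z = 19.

distance = |a·x₀ + b·y₀ + c·z₀ - d| / √(a² + b² + c²)
  = |5·(-1) + (-1)·(-6) + 5·7 - 19| / √(5² + (-1)² + 5²)
  = |-5 + 6 + 35 - 19| / √(25 + 1 + 25)
  = |17| / √51
  = 17 / 7.141
  ≈ 2.38

2.38


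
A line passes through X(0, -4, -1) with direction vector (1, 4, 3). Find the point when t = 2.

P(t) = X + t·d
  = (0 + 1·2, -4 + 4·2, -1 + 3·2)
  = (0 + 2, -4 + 8, -1 + 6)
  = (2, 4, 5)

(2, 4, 5)


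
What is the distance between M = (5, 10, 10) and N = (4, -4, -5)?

d = √[(x₂-x₁)² + (y₂-y₁)² + (z₂-z₁)²]
  = √[(-1)² + (-14)² + (-15)²]
  = √[1 + 196 + 225]
  = √422
  ≈ 20.54

20.54


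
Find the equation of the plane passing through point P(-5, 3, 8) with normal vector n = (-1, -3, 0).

The plane through P with normal n = (a, b, c) satisfies n·(r - P) = 0,
i.e. ax + by + cz = a·x₀ + b·y₀ + c·z₀.
d = (-1)·(-5) + (-3)·3 + 0·8
  = 5 - 9 + 0
  = -4
Equation: -x - 3y = -4

-x - 3y = -4


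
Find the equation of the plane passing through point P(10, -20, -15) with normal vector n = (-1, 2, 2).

The plane through P with normal n = (a, b, c) satisfies n·(r - P) = 0,
i.e. ax + by + cz = a·x₀ + b·y₀ + c·z₀.
d = (-1)·10 + 2·(-20) + 2·(-15)
  = -10 - 40 - 30
  = -80
Equation: -x + 2y + 2z = -80

-x + 2y + 2z = -80


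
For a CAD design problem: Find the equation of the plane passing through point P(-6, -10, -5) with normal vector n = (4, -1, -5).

The plane through P with normal n = (a, b, c) satisfies n·(r - P) = 0,
i.e. ax + by + cz = a·x₀ + b·y₀ + c·z₀.
d = 4·(-6) + (-1)·(-10) + (-5)·(-5)
  = -24 + 10 + 25
  = 11
Equation: 4x - y - 5z = 11

4x - y - 5z = 11


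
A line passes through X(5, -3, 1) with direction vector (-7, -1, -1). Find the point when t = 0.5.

P(t) = X + t·d
  = (5 + (-7)·0.5, -3 + (-1)·0.5, 1 + (-1)·0.5)
  = (5 - 3.5, -3 - 0.5, 1 - 0.5)
  = (1.5, -3.5, 0.5)

(1.5, -3.5, 0.5)


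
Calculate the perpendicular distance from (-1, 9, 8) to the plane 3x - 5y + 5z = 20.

distance = |a·x₀ + b·y₀ + c·z₀ - d| / √(a² + b² + c²)
  = |3·(-1) + (-5)·9 + 5·8 - 20| / √(3² + (-5)² + 5²)
  = |-3 - 45 + 40 - 20| / √(9 + 25 + 25)
  = |-28| / √59
  = 28 / 7.681
  ≈ 3.645

3.645


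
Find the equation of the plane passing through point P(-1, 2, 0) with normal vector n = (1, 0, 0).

The plane through P with normal n = (a, b, c) satisfies n·(r - P) = 0,
i.e. ax + by + cz = a·x₀ + b·y₀ + c·z₀.
d = 1·(-1) + 0·2 + 0·0
  = -1 + 0 + 0
  = -1
Equation: x = -1

x = -1


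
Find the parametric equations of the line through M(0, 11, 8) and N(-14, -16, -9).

Direction vector d = N - M = (-14 + 0, -16 - 11, -9 - 8) = (-14, -27, -17)
Parametric form r = M + t·d:
x = 0 - 14t, y = 11 - 27t, z = 8 - 17t

x = 0 - 14t, y = 11 - 27t, z = 8 - 17t


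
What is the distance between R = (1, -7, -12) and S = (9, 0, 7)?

d = √[(x₂-x₁)² + (y₂-y₁)² + (z₂-z₁)²]
  = √[8² + 7² + 19²]
  = √[64 + 49 + 361]
  = √474
  ≈ 21.77

21.77


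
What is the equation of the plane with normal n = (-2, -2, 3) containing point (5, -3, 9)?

The plane through P with normal n = (a, b, c) satisfies n·(r - P) = 0,
i.e. ax + by + cz = a·x₀ + b·y₀ + c·z₀.
d = (-2)·5 + (-2)·(-3) + 3·9
  = -10 + 6 + 27
  = 23
Equation: -2x - 2y + 3z = 23

-2x - 2y + 3z = 23


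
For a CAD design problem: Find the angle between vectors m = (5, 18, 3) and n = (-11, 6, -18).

m·n = 5·(-11) + 18·6 + 3·(-18) = -55 + 108 - 54 = -1
|m| = √(5² + 18² + 3²) = √358 ≈ 18.92
|n| = √((-11)² + 6² + (-18)²) = √481 ≈ 21.93
cos θ = (m·n)/(|m||n|) = -1/(18.92·21.93) ≈ -0.00241
θ = arccos(-0.00241) ≈ 90.14°

90.14°


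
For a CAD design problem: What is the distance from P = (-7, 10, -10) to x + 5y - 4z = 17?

distance = |a·x₀ + b·y₀ + c·z₀ - d| / √(a² + b² + c²)
  = |1·(-7) + 5·10 + (-4)·(-10) - 17| / √(1² + 5² + (-4)²)
  = |-7 + 50 + 40 - 17| / √(1 + 25 + 16)
  = |66| / √42
  = 66 / 6.481
  ≈ 10.18

10.18


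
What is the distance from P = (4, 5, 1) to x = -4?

distance = |a·x₀ + b·y₀ + c·z₀ - d| / √(a² + b² + c²)
  = |1·4 + 0·5 + 0·1 - (-4)| / √(1² + 0² + 0²)
  = |4 + 0 + 0 + 4| / √(1 + 0 + 0)
  = |8| / √1
  = 8 / 1
  ≈ 8

8


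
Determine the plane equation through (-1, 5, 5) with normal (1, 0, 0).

The plane through P with normal n = (a, b, c) satisfies n·(r - P) = 0,
i.e. ax + by + cz = a·x₀ + b·y₀ + c·z₀.
d = 1·(-1) + 0·5 + 0·5
  = -1 + 0 + 0
  = -1
Equation: x = -1

x = -1


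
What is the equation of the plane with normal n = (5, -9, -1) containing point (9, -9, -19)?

The plane through P with normal n = (a, b, c) satisfies n·(r - P) = 0,
i.e. ax + by + cz = a·x₀ + b·y₀ + c·z₀.
d = 5·9 + (-9)·(-9) + (-1)·(-19)
  = 45 + 81 + 19
  = 145
Equation: 5x - 9y - z = 145

5x - 9y - z = 145


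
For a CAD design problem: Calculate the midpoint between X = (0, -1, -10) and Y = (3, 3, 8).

M = ((x₁+x₂)/2, (y₁+y₂)/2, (z₁+z₂)/2)
  = ((0 + 3)/2, (-1 + 3)/2, (-10 + 8)/2)
  = (3/2, 2/2, -2/2)
  = (1.5, 1, -1)

(1.5, 1, -1)


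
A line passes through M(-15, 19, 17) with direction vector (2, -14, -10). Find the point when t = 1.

P(t) = M + t·d
  = (-15 + 2·1, 19 + (-14)·1, 17 + (-10)·1)
  = (-15 + 2, 19 - 14, 17 - 10)
  = (-13, 5, 7)

(-13, 5, 7)


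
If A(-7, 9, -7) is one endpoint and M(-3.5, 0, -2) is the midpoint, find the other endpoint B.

B = 2M - A
  = (2·(-3.5) - (-7), 2·0 - 9, 2·(-2) - (-7))
  = (-7 + 7, 0 - 9, -4 + 7)
  = (0, -9, 3)

(0, -9, 3)


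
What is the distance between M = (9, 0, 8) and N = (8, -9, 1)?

d = √[(x₂-x₁)² + (y₂-y₁)² + (z₂-z₁)²]
  = √[(-1)² + (-9)² + (-7)²]
  = √[1 + 81 + 49]
  = √131
  ≈ 11.45

11.45


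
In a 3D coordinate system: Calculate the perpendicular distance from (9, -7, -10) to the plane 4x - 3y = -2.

distance = |a·x₀ + b·y₀ + c·z₀ - d| / √(a² + b² + c²)
  = |4·9 + (-3)·(-7) + 0·(-10) - (-2)| / √(4² + (-3)² + 0²)
  = |36 + 21 + 0 + 2| / √(16 + 9 + 0)
  = |59| / √25
  = 59 / 5
  ≈ 11.8

11.8


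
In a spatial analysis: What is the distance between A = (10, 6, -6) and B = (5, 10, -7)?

d = √[(x₂-x₁)² + (y₂-y₁)² + (z₂-z₁)²]
  = √[(-5)² + 4² + (-1)²]
  = √[25 + 16 + 1]
  = √42
  ≈ 6.481

6.481


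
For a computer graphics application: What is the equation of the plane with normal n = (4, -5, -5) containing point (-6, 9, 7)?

The plane through P with normal n = (a, b, c) satisfies n·(r - P) = 0,
i.e. ax + by + cz = a·x₀ + b·y₀ + c·z₀.
d = 4·(-6) + (-5)·9 + (-5)·7
  = -24 - 45 - 35
  = -104
Equation: 4x - 5y - 5z = -104

4x - 5y - 5z = -104


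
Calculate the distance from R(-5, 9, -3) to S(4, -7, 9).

d = √[(x₂-x₁)² + (y₂-y₁)² + (z₂-z₁)²]
  = √[9² + (-16)² + 12²]
  = √[81 + 256 + 144]
  = √481
  ≈ 21.93

21.93


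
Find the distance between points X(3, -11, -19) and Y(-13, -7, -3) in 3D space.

d = √[(x₂-x₁)² + (y₂-y₁)² + (z₂-z₁)²]
  = √[(-16)² + 4² + 16²]
  = √[256 + 16 + 256]
  = √528
  ≈ 22.98

22.98


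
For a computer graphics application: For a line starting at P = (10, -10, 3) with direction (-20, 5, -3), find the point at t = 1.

P(t) = P + t·d
  = (10 + (-20)·1, -10 + 5·1, 3 + (-3)·1)
  = (10 - 20, -10 + 5, 3 - 3)
  = (-10, -5, 0)

(-10, -5, 0)


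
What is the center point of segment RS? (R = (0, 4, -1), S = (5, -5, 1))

M = ((x₁+x₂)/2, (y₁+y₂)/2, (z₁+z₂)/2)
  = ((0 + 5)/2, (4 - 5)/2, (-1 + 1)/2)
  = (5/2, -1/2, 0/2)
  = (2.5, -0.5, 0)

(2.5, -0.5, 0)


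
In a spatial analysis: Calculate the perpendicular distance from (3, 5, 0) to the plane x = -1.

distance = |a·x₀ + b·y₀ + c·z₀ - d| / √(a² + b² + c²)
  = |1·3 + 0·5 + 0·0 - (-1)| / √(1² + 0² + 0²)
  = |3 + 0 + 0 + 1| / √(1 + 0 + 0)
  = |4| / √1
  = 4 / 1
  ≈ 4

4


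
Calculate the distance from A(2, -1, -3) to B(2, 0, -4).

d = √[(x₂-x₁)² + (y₂-y₁)² + (z₂-z₁)²]
  = √[0² + 1² + (-1)²]
  = √[0 + 1 + 1]
  = √2
  ≈ 1.414

1.414


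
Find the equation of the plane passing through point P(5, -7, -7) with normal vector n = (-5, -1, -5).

The plane through P with normal n = (a, b, c) satisfies n·(r - P) = 0,
i.e. ax + by + cz = a·x₀ + b·y₀ + c·z₀.
d = (-5)·5 + (-1)·(-7) + (-5)·(-7)
  = -25 + 7 + 35
  = 17
Equation: -5x - y - 5z = 17

-5x - y - 5z = 17


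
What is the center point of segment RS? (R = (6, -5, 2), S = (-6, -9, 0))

M = ((x₁+x₂)/2, (y₁+y₂)/2, (z₁+z₂)/2)
  = ((6 - 6)/2, (-5 - 9)/2, (2 + 0)/2)
  = (0/2, -14/2, 2/2)
  = (0, -7, 1)

(0, -7, 1)


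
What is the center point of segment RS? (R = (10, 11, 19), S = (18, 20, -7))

M = ((x₁+x₂)/2, (y₁+y₂)/2, (z₁+z₂)/2)
  = ((10 + 18)/2, (11 + 20)/2, (19 - 7)/2)
  = (28/2, 31/2, 12/2)
  = (14, 15.5, 6)

(14, 15.5, 6)


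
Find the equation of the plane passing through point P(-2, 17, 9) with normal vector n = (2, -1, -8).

The plane through P with normal n = (a, b, c) satisfies n·(r - P) = 0,
i.e. ax + by + cz = a·x₀ + b·y₀ + c·z₀.
d = 2·(-2) + (-1)·17 + (-8)·9
  = -4 - 17 - 72
  = -93
Equation: 2x - y - 8z = -93

2x - y - 8z = -93


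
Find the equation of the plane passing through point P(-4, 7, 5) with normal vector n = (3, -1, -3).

The plane through P with normal n = (a, b, c) satisfies n·(r - P) = 0,
i.e. ax + by + cz = a·x₀ + b·y₀ + c·z₀.
d = 3·(-4) + (-1)·7 + (-3)·5
  = -12 - 7 - 15
  = -34
Equation: 3x - y - 3z = -34

3x - y - 3z = -34


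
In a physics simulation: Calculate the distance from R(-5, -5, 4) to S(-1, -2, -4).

d = √[(x₂-x₁)² + (y₂-y₁)² + (z₂-z₁)²]
  = √[4² + 3² + (-8)²]
  = √[16 + 9 + 64]
  = √89
  ≈ 9.434

9.434


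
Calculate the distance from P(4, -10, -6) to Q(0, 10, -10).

d = √[(x₂-x₁)² + (y₂-y₁)² + (z₂-z₁)²]
  = √[(-4)² + 20² + (-4)²]
  = √[16 + 400 + 16]
  = √432
  ≈ 20.78

20.78


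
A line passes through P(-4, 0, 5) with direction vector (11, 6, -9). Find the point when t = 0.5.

P(t) = P + t·d
  = (-4 + 11·0.5, 0 + 6·0.5, 5 + (-9)·0.5)
  = (-4 + 5.5, 0 + 3, 5 - 4.5)
  = (1.5, 3, 0.5)

(1.5, 3, 0.5)


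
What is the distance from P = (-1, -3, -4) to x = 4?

distance = |a·x₀ + b·y₀ + c·z₀ - d| / √(a² + b² + c²)
  = |1·(-1) + 0·(-3) + 0·(-4) - 4| / √(1² + 0² + 0²)
  = |-1 + 0 + 0 - 4| / √(1 + 0 + 0)
  = |-5| / √1
  = 5 / 1
  ≈ 5

5


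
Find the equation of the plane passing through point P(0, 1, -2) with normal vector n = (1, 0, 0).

The plane through P with normal n = (a, b, c) satisfies n·(r - P) = 0,
i.e. ax + by + cz = a·x₀ + b·y₀ + c·z₀.
d = 1·0 + 0·1 + 0·(-2)
  = 0 + 0 + 0
  = 0
Equation: x = 0

x = 0


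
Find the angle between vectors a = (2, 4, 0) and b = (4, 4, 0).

a·b = 2·4 + 4·4 + 0·0 = 8 + 16 + 0 = 24
|a| = √(2² + 4² + 0²) = √20 ≈ 4.472
|b| = √(4² + 4² + 0²) = √32 ≈ 5.657
cos θ = (a·b)/(|a||b|) = 24/(4.472·5.657) ≈ 0.9487
θ = arccos(0.9487) ≈ 18.43°

18.43°


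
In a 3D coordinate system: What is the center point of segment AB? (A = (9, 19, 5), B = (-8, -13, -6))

M = ((x₁+x₂)/2, (y₁+y₂)/2, (z₁+z₂)/2)
  = ((9 - 8)/2, (19 - 13)/2, (5 - 6)/2)
  = (1/2, 6/2, -1/2)
  = (0.5, 3, -0.5)

(0.5, 3, -0.5)


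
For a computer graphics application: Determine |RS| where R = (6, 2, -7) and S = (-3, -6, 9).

d = √[(x₂-x₁)² + (y₂-y₁)² + (z₂-z₁)²]
  = √[(-9)² + (-8)² + 16²]
  = √[81 + 64 + 256]
  = √401
  ≈ 20.02

20.02


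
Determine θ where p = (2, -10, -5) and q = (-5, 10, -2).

p·q = 2·(-5) + (-10)·10 + (-5)·(-2) = -10 - 100 + 10 = -100
|p| = √(2² + (-10)² + (-5)²) = √129 ≈ 11.36
|q| = √((-5)² + 10² + (-2)²) = √129 ≈ 11.36
cos θ = (p·q)/(|p||q|) = -100/(11.36·11.36) ≈ -0.7752
θ = arccos(-0.7752) ≈ 140.8°

140.8°


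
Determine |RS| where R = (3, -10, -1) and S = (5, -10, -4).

d = √[(x₂-x₁)² + (y₂-y₁)² + (z₂-z₁)²]
  = √[2² + 0² + (-3)²]
  = √[4 + 0 + 9]
  = √13
  ≈ 3.606

3.606


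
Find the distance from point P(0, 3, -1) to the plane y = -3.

distance = |a·x₀ + b·y₀ + c·z₀ - d| / √(a² + b² + c²)
  = |0·0 + 1·3 + 0·(-1) - (-3)| / √(0² + 1² + 0²)
  = |0 + 3 + 0 + 3| / √(0 + 1 + 0)
  = |6| / √1
  = 6 / 1
  ≈ 6

6


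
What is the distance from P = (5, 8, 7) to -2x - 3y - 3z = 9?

distance = |a·x₀ + b·y₀ + c·z₀ - d| / √(a² + b² + c²)
  = |(-2)·5 + (-3)·8 + (-3)·7 - 9| / √((-2)² + (-3)² + (-3)²)
  = |-10 - 24 - 21 - 9| / √(4 + 9 + 9)
  = |-64| / √22
  = 64 / 4.69
  ≈ 13.64

13.64


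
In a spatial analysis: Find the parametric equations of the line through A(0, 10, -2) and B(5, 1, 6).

Direction vector d = B - A = (5 + 0, 1 - 10, 6 + 2) = (5, -9, 8)
Parametric form r = A + t·d:
x = 0 + 5t, y = 10 - 9t, z = -2 + 8t

x = 0 + 5t, y = 10 - 9t, z = -2 + 8t


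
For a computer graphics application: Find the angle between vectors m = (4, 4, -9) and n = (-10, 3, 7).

m·n = 4·(-10) + 4·3 + (-9)·7 = -40 + 12 - 63 = -91
|m| = √(4² + 4² + (-9)²) = √113 ≈ 10.63
|n| = √((-10)² + 3² + 7²) = √158 ≈ 12.57
cos θ = (m·n)/(|m||n|) = -91/(10.63·12.57) ≈ -0.681
θ = arccos(-0.681) ≈ 132.9°

132.9°


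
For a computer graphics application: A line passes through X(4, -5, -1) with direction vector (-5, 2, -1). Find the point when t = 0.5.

P(t) = X + t·d
  = (4 + (-5)·0.5, -5 + 2·0.5, -1 + (-1)·0.5)
  = (4 - 2.5, -5 + 1, -1 - 0.5)
  = (1.5, -4, -1.5)

(1.5, -4, -1.5)


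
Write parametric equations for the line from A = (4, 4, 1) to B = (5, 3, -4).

Direction vector d = B - A = (5 - 4, 3 - 4, -4 - 1) = (1, -1, -5)
Parametric form r = A + t·d:
x = 4 + t, y = 4 - t, z = 1 - 5t

x = 4 + t, y = 4 - t, z = 1 - 5t


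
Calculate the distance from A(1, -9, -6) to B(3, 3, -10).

d = √[(x₂-x₁)² + (y₂-y₁)² + (z₂-z₁)²]
  = √[2² + 12² + (-4)²]
  = √[4 + 144 + 16]
  = √164
  ≈ 12.81

12.81


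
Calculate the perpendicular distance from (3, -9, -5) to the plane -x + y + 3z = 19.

distance = |a·x₀ + b·y₀ + c·z₀ - d| / √(a² + b² + c²)
  = |(-1)·3 + 1·(-9) + 3·(-5) - 19| / √((-1)² + 1² + 3²)
  = |-3 - 9 - 15 - 19| / √(1 + 1 + 9)
  = |-46| / √11
  = 46 / 3.317
  ≈ 13.87

13.87


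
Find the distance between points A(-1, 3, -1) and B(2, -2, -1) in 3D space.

d = √[(x₂-x₁)² + (y₂-y₁)² + (z₂-z₁)²]
  = √[3² + (-5)² + 0²]
  = √[9 + 25 + 0]
  = √34
  ≈ 5.831

5.831


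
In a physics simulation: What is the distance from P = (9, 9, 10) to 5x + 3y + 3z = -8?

distance = |a·x₀ + b·y₀ + c·z₀ - d| / √(a² + b² + c²)
  = |5·9 + 3·9 + 3·10 - (-8)| / √(5² + 3² + 3²)
  = |45 + 27 + 30 + 8| / √(25 + 9 + 9)
  = |110| / √43
  = 110 / 6.557
  ≈ 16.77

16.77


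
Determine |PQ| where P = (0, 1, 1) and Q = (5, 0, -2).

d = √[(x₂-x₁)² + (y₂-y₁)² + (z₂-z₁)²]
  = √[5² + (-1)² + (-3)²]
  = √[25 + 1 + 9]
  = √35
  ≈ 5.916

5.916


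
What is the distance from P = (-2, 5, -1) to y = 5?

distance = |a·x₀ + b·y₀ + c·z₀ - d| / √(a² + b² + c²)
  = |0·(-2) + 1·5 + 0·(-1) - 5| / √(0² + 1² + 0²)
  = |0 + 5 + 0 - 5| / √(0 + 1 + 0)
  = |0| / √1
  = 0 / 1
  ≈ 0

0


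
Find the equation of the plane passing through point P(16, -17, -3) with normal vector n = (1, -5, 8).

The plane through P with normal n = (a, b, c) satisfies n·(r - P) = 0,
i.e. ax + by + cz = a·x₀ + b·y₀ + c·z₀.
d = 1·16 + (-5)·(-17) + 8·(-3)
  = 16 + 85 - 24
  = 77
Equation: x - 5y + 8z = 77

x - 5y + 8z = 77


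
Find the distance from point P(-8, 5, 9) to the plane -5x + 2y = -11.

distance = |a·x₀ + b·y₀ + c·z₀ - d| / √(a² + b² + c²)
  = |(-5)·(-8) + 2·5 + 0·9 - (-11)| / √((-5)² + 2² + 0²)
  = |40 + 10 + 0 + 11| / √(25 + 4 + 0)
  = |61| / √29
  = 61 / 5.385
  ≈ 11.33

11.33


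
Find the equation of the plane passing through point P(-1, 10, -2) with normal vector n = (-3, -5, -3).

The plane through P with normal n = (a, b, c) satisfies n·(r - P) = 0,
i.e. ax + by + cz = a·x₀ + b·y₀ + c·z₀.
d = (-3)·(-1) + (-5)·10 + (-3)·(-2)
  = 3 - 50 + 6
  = -41
Equation: -3x - 5y - 3z = -41

-3x - 5y - 3z = -41


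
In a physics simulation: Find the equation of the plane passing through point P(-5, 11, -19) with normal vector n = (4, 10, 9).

The plane through P with normal n = (a, b, c) satisfies n·(r - P) = 0,
i.e. ax + by + cz = a·x₀ + b·y₀ + c·z₀.
d = 4·(-5) + 10·11 + 9·(-19)
  = -20 + 110 - 171
  = -81
Equation: 4x + 10y + 9z = -81

4x + 10y + 9z = -81


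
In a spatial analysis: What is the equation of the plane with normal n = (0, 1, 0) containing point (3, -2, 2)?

The plane through P with normal n = (a, b, c) satisfies n·(r - P) = 0,
i.e. ax + by + cz = a·x₀ + b·y₀ + c·z₀.
d = 0·3 + 1·(-2) + 0·2
  = 0 - 2 + 0
  = -2
Equation: y = -2

y = -2


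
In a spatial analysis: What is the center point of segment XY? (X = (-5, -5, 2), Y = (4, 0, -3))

M = ((x₁+x₂)/2, (y₁+y₂)/2, (z₁+z₂)/2)
  = ((-5 + 4)/2, (-5 + 0)/2, (2 - 3)/2)
  = (-1/2, -5/2, -1/2)
  = (-0.5, -2.5, -0.5)

(-0.5, -2.5, -0.5)


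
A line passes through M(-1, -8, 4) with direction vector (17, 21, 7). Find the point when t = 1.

P(t) = M + t·d
  = (-1 + 17·1, -8 + 21·1, 4 + 7·1)
  = (-1 + 17, -8 + 21, 4 + 7)
  = (16, 13, 11)

(16, 13, 11)


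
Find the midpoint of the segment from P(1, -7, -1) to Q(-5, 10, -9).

M = ((x₁+x₂)/2, (y₁+y₂)/2, (z₁+z₂)/2)
  = ((1 - 5)/2, (-7 + 10)/2, (-1 - 9)/2)
  = (-4/2, 3/2, -10/2)
  = (-2, 1.5, -5)

(-2, 1.5, -5)


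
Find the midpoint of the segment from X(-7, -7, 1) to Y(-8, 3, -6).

M = ((x₁+x₂)/2, (y₁+y₂)/2, (z₁+z₂)/2)
  = ((-7 - 8)/2, (-7 + 3)/2, (1 - 6)/2)
  = (-15/2, -4/2, -5/2)
  = (-7.5, -2, -2.5)

(-7.5, -2, -2.5)


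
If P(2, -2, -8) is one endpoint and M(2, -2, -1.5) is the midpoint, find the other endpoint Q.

Q = 2M - P
  = (2·2 - 2, 2·(-2) - (-2), 2·(-1.5) - (-8))
  = (4 - 2, -4 + 2, -3 + 8)
  = (2, -2, 5)

(2, -2, 5)


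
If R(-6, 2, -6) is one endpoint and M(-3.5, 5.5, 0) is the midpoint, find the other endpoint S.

S = 2M - R
  = (2·(-3.5) - (-6), 2·5.5 - 2, 2·0 - (-6))
  = (-7 + 6, 11 - 2, 0 + 6)
  = (-1, 9, 6)

(-1, 9, 6)


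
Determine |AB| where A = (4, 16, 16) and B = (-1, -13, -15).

d = √[(x₂-x₁)² + (y₂-y₁)² + (z₂-z₁)²]
  = √[(-5)² + (-29)² + (-31)²]
  = √[25 + 841 + 961]
  = √1827
  ≈ 42.74

42.74


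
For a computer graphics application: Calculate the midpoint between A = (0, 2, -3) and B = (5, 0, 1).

M = ((x₁+x₂)/2, (y₁+y₂)/2, (z₁+z₂)/2)
  = ((0 + 5)/2, (2 + 0)/2, (-3 + 1)/2)
  = (5/2, 2/2, -2/2)
  = (2.5, 1, -1)

(2.5, 1, -1)


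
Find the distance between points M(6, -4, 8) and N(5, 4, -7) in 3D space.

d = √[(x₂-x₁)² + (y₂-y₁)² + (z₂-z₁)²]
  = √[(-1)² + 8² + (-15)²]
  = √[1 + 64 + 225]
  = √290
  ≈ 17.03

17.03


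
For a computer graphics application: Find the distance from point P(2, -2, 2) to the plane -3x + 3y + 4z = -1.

distance = |a·x₀ + b·y₀ + c·z₀ - d| / √(a² + b² + c²)
  = |(-3)·2 + 3·(-2) + 4·2 - (-1)| / √((-3)² + 3² + 4²)
  = |-6 - 6 + 8 + 1| / √(9 + 9 + 16)
  = |-3| / √34
  = 3 / 5.831
  ≈ 0.5145

0.5145


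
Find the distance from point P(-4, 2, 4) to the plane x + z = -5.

distance = |a·x₀ + b·y₀ + c·z₀ - d| / √(a² + b² + c²)
  = |1·(-4) + 0·2 + 1·4 - (-5)| / √(1² + 0² + 1²)
  = |-4 + 0 + 4 + 5| / √(1 + 0 + 1)
  = |5| / √2
  = 5 / 1.414
  ≈ 3.536

3.536


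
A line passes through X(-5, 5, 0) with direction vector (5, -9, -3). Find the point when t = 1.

P(t) = X + t·d
  = (-5 + 5·1, 5 + (-9)·1, 0 + (-3)·1)
  = (-5 + 5, 5 - 9, 0 - 3)
  = (0, -4, -3)

(0, -4, -3)


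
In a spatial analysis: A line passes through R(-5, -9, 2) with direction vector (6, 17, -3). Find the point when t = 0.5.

P(t) = R + t·d
  = (-5 + 6·0.5, -9 + 17·0.5, 2 + (-3)·0.5)
  = (-5 + 3, -9 + 8.5, 2 - 1.5)
  = (-2, -0.5, 0.5)

(-2, -0.5, 0.5)


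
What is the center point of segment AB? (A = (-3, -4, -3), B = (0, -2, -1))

M = ((x₁+x₂)/2, (y₁+y₂)/2, (z₁+z₂)/2)
  = ((-3 + 0)/2, (-4 - 2)/2, (-3 - 1)/2)
  = (-3/2, -6/2, -4/2)
  = (-1.5, -3, -2)

(-1.5, -3, -2)


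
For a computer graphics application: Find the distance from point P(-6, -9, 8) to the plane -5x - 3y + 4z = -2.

distance = |a·x₀ + b·y₀ + c·z₀ - d| / √(a² + b² + c²)
  = |(-5)·(-6) + (-3)·(-9) + 4·8 - (-2)| / √((-5)² + (-3)² + 4²)
  = |30 + 27 + 32 + 2| / √(25 + 9 + 16)
  = |91| / √50
  = 91 / 7.071
  ≈ 12.87

12.87


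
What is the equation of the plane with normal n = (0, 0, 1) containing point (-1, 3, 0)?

The plane through P with normal n = (a, b, c) satisfies n·(r - P) = 0,
i.e. ax + by + cz = a·x₀ + b·y₀ + c·z₀.
d = 0·(-1) + 0·3 + 1·0
  = 0 + 0 + 0
  = 0
Equation: z = 0

z = 0


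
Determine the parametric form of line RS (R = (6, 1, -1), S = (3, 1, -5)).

Direction vector d = S - R = (3 - 6, 1 - 1, -5 + 1) = (-3, 0, -4)
Parametric form r = R + t·d:
x = 6 - 3t, y = 1, z = -1 - 4t

x = 6 - 3t, y = 1, z = -1 - 4t


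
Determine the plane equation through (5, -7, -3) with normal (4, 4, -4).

The plane through P with normal n = (a, b, c) satisfies n·(r - P) = 0,
i.e. ax + by + cz = a·x₀ + b·y₀ + c·z₀.
d = 4·5 + 4·(-7) + (-4)·(-3)
  = 20 - 28 + 12
  = 4
Equation: 4x + 4y - 4z = 4

4x + 4y - 4z = 4


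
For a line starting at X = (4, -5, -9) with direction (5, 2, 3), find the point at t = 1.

P(t) = X + t·d
  = (4 + 5·1, -5 + 2·1, -9 + 3·1)
  = (4 + 5, -5 + 2, -9 + 3)
  = (9, -3, -6)

(9, -3, -6)


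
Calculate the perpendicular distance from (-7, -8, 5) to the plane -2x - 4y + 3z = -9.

distance = |a·x₀ + b·y₀ + c·z₀ - d| / √(a² + b² + c²)
  = |(-2)·(-7) + (-4)·(-8) + 3·5 - (-9)| / √((-2)² + (-4)² + 3²)
  = |14 + 32 + 15 + 9| / √(4 + 16 + 9)
  = |70| / √29
  = 70 / 5.385
  ≈ 13

13


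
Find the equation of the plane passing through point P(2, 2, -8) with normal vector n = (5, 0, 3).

The plane through P with normal n = (a, b, c) satisfies n·(r - P) = 0,
i.e. ax + by + cz = a·x₀ + b·y₀ + c·z₀.
d = 5·2 + 0·2 + 3·(-8)
  = 10 + 0 - 24
  = -14
Equation: 5x + 3z = -14

5x + 3z = -14


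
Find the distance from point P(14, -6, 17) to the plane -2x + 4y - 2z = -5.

distance = |a·x₀ + b·y₀ + c·z₀ - d| / √(a² + b² + c²)
  = |(-2)·14 + 4·(-6) + (-2)·17 - (-5)| / √((-2)² + 4² + (-2)²)
  = |-28 - 24 - 34 + 5| / √(4 + 16 + 4)
  = |-81| / √24
  = 81 / 4.899
  ≈ 16.53

16.53


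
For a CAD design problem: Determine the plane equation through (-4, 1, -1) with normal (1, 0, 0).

The plane through P with normal n = (a, b, c) satisfies n·(r - P) = 0,
i.e. ax + by + cz = a·x₀ + b·y₀ + c·z₀.
d = 1·(-4) + 0·1 + 0·(-1)
  = -4 + 0 + 0
  = -4
Equation: x = -4

x = -4


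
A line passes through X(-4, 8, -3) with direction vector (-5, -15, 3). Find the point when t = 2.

P(t) = X + t·d
  = (-4 + (-5)·2, 8 + (-15)·2, -3 + 3·2)
  = (-4 - 10, 8 - 30, -3 + 6)
  = (-14, -22, 3)

(-14, -22, 3)


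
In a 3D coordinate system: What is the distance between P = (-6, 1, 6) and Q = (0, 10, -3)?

d = √[(x₂-x₁)² + (y₂-y₁)² + (z₂-z₁)²]
  = √[6² + 9² + (-9)²]
  = √[36 + 81 + 81]
  = √198
  ≈ 14.07

14.07


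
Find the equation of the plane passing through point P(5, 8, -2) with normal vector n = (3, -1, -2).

The plane through P with normal n = (a, b, c) satisfies n·(r - P) = 0,
i.e. ax + by + cz = a·x₀ + b·y₀ + c·z₀.
d = 3·5 + (-1)·8 + (-2)·(-2)
  = 15 - 8 + 4
  = 11
Equation: 3x - y - 2z = 11

3x - y - 2z = 11


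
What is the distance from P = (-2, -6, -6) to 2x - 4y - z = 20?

distance = |a·x₀ + b·y₀ + c·z₀ - d| / √(a² + b² + c²)
  = |2·(-2) + (-4)·(-6) + (-1)·(-6) - 20| / √(2² + (-4)² + (-1)²)
  = |-4 + 24 + 6 - 20| / √(4 + 16 + 1)
  = |6| / √21
  = 6 / 4.583
  ≈ 1.309

1.309


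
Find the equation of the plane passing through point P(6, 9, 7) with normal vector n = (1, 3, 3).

The plane through P with normal n = (a, b, c) satisfies n·(r - P) = 0,
i.e. ax + by + cz = a·x₀ + b·y₀ + c·z₀.
d = 1·6 + 3·9 + 3·7
  = 6 + 27 + 21
  = 54
Equation: x + 3y + 3z = 54

x + 3y + 3z = 54


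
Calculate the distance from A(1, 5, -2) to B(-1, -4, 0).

d = √[(x₂-x₁)² + (y₂-y₁)² + (z₂-z₁)²]
  = √[(-2)² + (-9)² + 2²]
  = √[4 + 81 + 4]
  = √89
  ≈ 9.434

9.434


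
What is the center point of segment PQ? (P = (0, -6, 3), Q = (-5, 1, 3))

M = ((x₁+x₂)/2, (y₁+y₂)/2, (z₁+z₂)/2)
  = ((0 - 5)/2, (-6 + 1)/2, (3 + 3)/2)
  = (-5/2, -5/2, 6/2)
  = (-2.5, -2.5, 3)

(-2.5, -2.5, 3)


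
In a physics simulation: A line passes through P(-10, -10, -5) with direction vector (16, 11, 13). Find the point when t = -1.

P(t) = P + t·d
  = (-10 + 16·(-1), -10 + 11·(-1), -5 + 13·(-1))
  = (-10 - 16, -10 - 11, -5 - 13)
  = (-26, -21, -18)

(-26, -21, -18)


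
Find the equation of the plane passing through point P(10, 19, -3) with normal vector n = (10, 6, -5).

The plane through P with normal n = (a, b, c) satisfies n·(r - P) = 0,
i.e. ax + by + cz = a·x₀ + b·y₀ + c·z₀.
d = 10·10 + 6·19 + (-5)·(-3)
  = 100 + 114 + 15
  = 229
Equation: 10x + 6y - 5z = 229

10x + 6y - 5z = 229


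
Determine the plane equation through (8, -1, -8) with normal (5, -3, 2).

The plane through P with normal n = (a, b, c) satisfies n·(r - P) = 0,
i.e. ax + by + cz = a·x₀ + b·y₀ + c·z₀.
d = 5·8 + (-3)·(-1) + 2·(-8)
  = 40 + 3 - 16
  = 27
Equation: 5x - 3y + 2z = 27

5x - 3y + 2z = 27


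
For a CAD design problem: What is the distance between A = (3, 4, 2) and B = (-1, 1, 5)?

d = √[(x₂-x₁)² + (y₂-y₁)² + (z₂-z₁)²]
  = √[(-4)² + (-3)² + 3²]
  = √[16 + 9 + 9]
  = √34
  ≈ 5.831

5.831


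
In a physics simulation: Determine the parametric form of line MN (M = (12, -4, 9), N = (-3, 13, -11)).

Direction vector d = N - M = (-3 - 12, 13 + 4, -11 - 9) = (-15, 17, -20)
Parametric form r = M + t·d:
x = 12 - 15t, y = -4 + 17t, z = 9 - 20t

x = 12 - 15t, y = -4 + 17t, z = 9 - 20t


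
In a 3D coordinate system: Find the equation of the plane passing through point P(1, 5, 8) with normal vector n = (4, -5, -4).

The plane through P with normal n = (a, b, c) satisfies n·(r - P) = 0,
i.e. ax + by + cz = a·x₀ + b·y₀ + c·z₀.
d = 4·1 + (-5)·5 + (-4)·8
  = 4 - 25 - 32
  = -53
Equation: 4x - 5y - 4z = -53

4x - 5y - 4z = -53


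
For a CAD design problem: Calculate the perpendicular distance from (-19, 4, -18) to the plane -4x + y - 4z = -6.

distance = |a·x₀ + b·y₀ + c·z₀ - d| / √(a² + b² + c²)
  = |(-4)·(-19) + 1·4 + (-4)·(-18) - (-6)| / √((-4)² + 1² + (-4)²)
  = |76 + 4 + 72 + 6| / √(16 + 1 + 16)
  = |158| / √33
  = 158 / 5.745
  ≈ 27.5

27.5


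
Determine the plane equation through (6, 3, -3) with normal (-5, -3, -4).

The plane through P with normal n = (a, b, c) satisfies n·(r - P) = 0,
i.e. ax + by + cz = a·x₀ + b·y₀ + c·z₀.
d = (-5)·6 + (-3)·3 + (-4)·(-3)
  = -30 - 9 + 12
  = -27
Equation: -5x - 3y - 4z = -27

-5x - 3y - 4z = -27


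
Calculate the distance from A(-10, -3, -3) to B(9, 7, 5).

d = √[(x₂-x₁)² + (y₂-y₁)² + (z₂-z₁)²]
  = √[19² + 10² + 8²]
  = √[361 + 100 + 64]
  = √525
  ≈ 22.91

22.91


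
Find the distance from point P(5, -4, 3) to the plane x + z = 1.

distance = |a·x₀ + b·y₀ + c·z₀ - d| / √(a² + b² + c²)
  = |1·5 + 0·(-4) + 1·3 - 1| / √(1² + 0² + 1²)
  = |5 + 0 + 3 - 1| / √(1 + 0 + 1)
  = |7| / √2
  = 7 / 1.414
  ≈ 4.95

4.95


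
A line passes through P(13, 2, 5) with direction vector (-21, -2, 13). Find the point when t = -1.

P(t) = P + t·d
  = (13 + (-21)·(-1), 2 + (-2)·(-1), 5 + 13·(-1))
  = (13 + 21, 2 + 2, 5 - 13)
  = (34, 4, -8)

(34, 4, -8)


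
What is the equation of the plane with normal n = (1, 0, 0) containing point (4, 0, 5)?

The plane through P with normal n = (a, b, c) satisfies n·(r - P) = 0,
i.e. ax + by + cz = a·x₀ + b·y₀ + c·z₀.
d = 1·4 + 0·0 + 0·5
  = 4 + 0 + 0
  = 4
Equation: x = 4

x = 4


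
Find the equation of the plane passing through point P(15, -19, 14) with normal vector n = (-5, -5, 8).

The plane through P with normal n = (a, b, c) satisfies n·(r - P) = 0,
i.e. ax + by + cz = a·x₀ + b·y₀ + c·z₀.
d = (-5)·15 + (-5)·(-19) + 8·14
  = -75 + 95 + 112
  = 132
Equation: -5x - 5y + 8z = 132

-5x - 5y + 8z = 132


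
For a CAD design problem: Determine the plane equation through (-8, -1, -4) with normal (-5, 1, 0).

The plane through P with normal n = (a, b, c) satisfies n·(r - P) = 0,
i.e. ax + by + cz = a·x₀ + b·y₀ + c·z₀.
d = (-5)·(-8) + 1·(-1) + 0·(-4)
  = 40 - 1 + 0
  = 39
Equation: -5x + y = 39

-5x + y = 39


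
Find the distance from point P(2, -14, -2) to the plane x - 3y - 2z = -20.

distance = |a·x₀ + b·y₀ + c·z₀ - d| / √(a² + b² + c²)
  = |1·2 + (-3)·(-14) + (-2)·(-2) - (-20)| / √(1² + (-3)² + (-2)²)
  = |2 + 42 + 4 + 20| / √(1 + 9 + 4)
  = |68| / √14
  = 68 / 3.742
  ≈ 18.17

18.17


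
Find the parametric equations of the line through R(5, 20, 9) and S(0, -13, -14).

Direction vector d = S - R = (0 - 5, -13 - 20, -14 - 9) = (-5, -33, -23)
Parametric form r = R + t·d:
x = 5 - 5t, y = 20 - 33t, z = 9 - 23t

x = 5 - 5t, y = 20 - 33t, z = 9 - 23t


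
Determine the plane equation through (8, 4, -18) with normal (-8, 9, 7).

The plane through P with normal n = (a, b, c) satisfies n·(r - P) = 0,
i.e. ax + by + cz = a·x₀ + b·y₀ + c·z₀.
d = (-8)·8 + 9·4 + 7·(-18)
  = -64 + 36 - 126
  = -154
Equation: -8x + 9y + 7z = -154

-8x + 9y + 7z = -154


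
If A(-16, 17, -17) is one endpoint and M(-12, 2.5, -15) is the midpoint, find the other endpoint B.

B = 2M - A
  = (2·(-12) - (-16), 2·2.5 - 17, 2·(-15) - (-17))
  = (-24 + 16, 5 - 17, -30 + 17)
  = (-8, -12, -13)

(-8, -12, -13)


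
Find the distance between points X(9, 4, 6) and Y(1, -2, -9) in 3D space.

d = √[(x₂-x₁)² + (y₂-y₁)² + (z₂-z₁)²]
  = √[(-8)² + (-6)² + (-15)²]
  = √[64 + 36 + 225]
  = √325
  ≈ 18.03

18.03


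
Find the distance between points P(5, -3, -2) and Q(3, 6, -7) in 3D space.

d = √[(x₂-x₁)² + (y₂-y₁)² + (z₂-z₁)²]
  = √[(-2)² + 9² + (-5)²]
  = √[4 + 81 + 25]
  = √110
  ≈ 10.49

10.49


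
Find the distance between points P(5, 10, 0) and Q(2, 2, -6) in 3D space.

d = √[(x₂-x₁)² + (y₂-y₁)² + (z₂-z₁)²]
  = √[(-3)² + (-8)² + (-6)²]
  = √[9 + 64 + 36]
  = √109
  ≈ 10.44

10.44


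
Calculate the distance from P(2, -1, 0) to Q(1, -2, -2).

d = √[(x₂-x₁)² + (y₂-y₁)² + (z₂-z₁)²]
  = √[(-1)² + (-1)² + (-2)²]
  = √[1 + 1 + 4]
  = √6
  ≈ 2.449

2.449


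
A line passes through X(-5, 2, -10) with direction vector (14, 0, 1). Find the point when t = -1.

P(t) = X + t·d
  = (-5 + 14·(-1), 2 + 0·(-1), -10 + 1·(-1))
  = (-5 - 14, 2 + 0, -10 - 1)
  = (-19, 2, -11)

(-19, 2, -11)


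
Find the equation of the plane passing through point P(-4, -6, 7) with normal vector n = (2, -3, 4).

The plane through P with normal n = (a, b, c) satisfies n·(r - P) = 0,
i.e. ax + by + cz = a·x₀ + b·y₀ + c·z₀.
d = 2·(-4) + (-3)·(-6) + 4·7
  = -8 + 18 + 28
  = 38
Equation: 2x - 3y + 4z = 38

2x - 3y + 4z = 38


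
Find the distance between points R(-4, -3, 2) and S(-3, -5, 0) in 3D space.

d = √[(x₂-x₁)² + (y₂-y₁)² + (z₂-z₁)²]
  = √[1² + (-2)² + (-2)²]
  = √[1 + 4 + 4]
  = √9
  ≈ 3

3


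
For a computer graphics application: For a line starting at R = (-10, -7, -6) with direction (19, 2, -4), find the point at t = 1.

P(t) = R + t·d
  = (-10 + 19·1, -7 + 2·1, -6 + (-4)·1)
  = (-10 + 19, -7 + 2, -6 - 4)
  = (9, -5, -10)

(9, -5, -10)
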